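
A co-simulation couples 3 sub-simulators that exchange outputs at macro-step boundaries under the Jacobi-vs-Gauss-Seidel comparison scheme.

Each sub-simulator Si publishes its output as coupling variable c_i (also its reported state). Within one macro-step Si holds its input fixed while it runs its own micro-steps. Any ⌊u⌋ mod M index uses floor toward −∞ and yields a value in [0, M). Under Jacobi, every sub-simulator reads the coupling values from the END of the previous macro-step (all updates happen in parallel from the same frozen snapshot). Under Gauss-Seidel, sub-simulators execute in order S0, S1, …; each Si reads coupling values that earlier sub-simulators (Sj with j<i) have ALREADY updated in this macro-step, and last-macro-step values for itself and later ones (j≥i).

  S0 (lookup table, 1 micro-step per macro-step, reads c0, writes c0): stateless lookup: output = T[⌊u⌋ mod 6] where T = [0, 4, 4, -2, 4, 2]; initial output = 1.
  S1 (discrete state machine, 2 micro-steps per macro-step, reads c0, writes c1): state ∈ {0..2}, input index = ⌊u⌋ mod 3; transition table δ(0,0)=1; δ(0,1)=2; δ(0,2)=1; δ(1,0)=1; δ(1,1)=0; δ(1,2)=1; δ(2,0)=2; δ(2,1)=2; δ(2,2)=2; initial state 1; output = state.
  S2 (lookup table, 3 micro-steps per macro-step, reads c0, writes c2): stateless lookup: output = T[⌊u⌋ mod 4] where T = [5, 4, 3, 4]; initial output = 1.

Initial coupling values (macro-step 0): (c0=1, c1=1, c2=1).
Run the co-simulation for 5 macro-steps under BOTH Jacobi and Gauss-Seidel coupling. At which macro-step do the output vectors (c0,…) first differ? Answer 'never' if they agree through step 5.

[Jacobi] macro 1: S0 reads c0=1 → after 1×micro: 4; S1 reads c0=1 → after 2×micro: 2; S2 reads c0=1 → after 3×micro: 4 ⇒ (c0=4, c1=2, c2=4)
[Jacobi] macro 2: S0 reads c0=4 → after 1×micro: 4; S1 reads c0=4 → after 2×micro: 2; S2 reads c0=4 → after 3×micro: 5 ⇒ (c0=4, c1=2, c2=5)
[Jacobi] macro 3: S0 reads c0=4 → after 1×micro: 4; S1 reads c0=4 → after 2×micro: 2; S2 reads c0=4 → after 3×micro: 5 ⇒ (c0=4, c1=2, c2=5)
[Jacobi] macro 4: S0 reads c0=4 → after 1×micro: 4; S1 reads c0=4 → after 2×micro: 2; S2 reads c0=4 → after 3×micro: 5 ⇒ (c0=4, c1=2, c2=5)
[Jacobi] macro 5: S0 reads c0=4 → after 1×micro: 4; S1 reads c0=4 → after 2×micro: 2; S2 reads c0=4 → after 3×micro: 5 ⇒ (c0=4, c1=2, c2=5)
[Gauss-Seidel] macro 1: S0 reads c0=1 → after 1×micro: 4; S1 reads c0=4 → after 2×micro: 2; S2 reads c0=4 → after 3×micro: 5 ⇒ (c0=4, c1=2, c2=5)
[Gauss-Seidel] macro 2: S0 reads c0=4 → after 1×micro: 4; S1 reads c0=4 → after 2×micro: 2; S2 reads c0=4 → after 3×micro: 5 ⇒ (c0=4, c1=2, c2=5)
[Gauss-Seidel] macro 3: S0 reads c0=4 → after 1×micro: 4; S1 reads c0=4 → after 2×micro: 2; S2 reads c0=4 → after 3×micro: 5 ⇒ (c0=4, c1=2, c2=5)
[Gauss-Seidel] macro 4: S0 reads c0=4 → after 1×micro: 4; S1 reads c0=4 → after 2×micro: 2; S2 reads c0=4 → after 3×micro: 5 ⇒ (c0=4, c1=2, c2=5)
[Gauss-Seidel] macro 5: S0 reads c0=4 → after 1×micro: 4; S1 reads c0=4 → after 2×micro: 2; S2 reads c0=4 → after 3×micro: 5 ⇒ (c0=4, c1=2, c2=5)

first divergence at macro-step: 1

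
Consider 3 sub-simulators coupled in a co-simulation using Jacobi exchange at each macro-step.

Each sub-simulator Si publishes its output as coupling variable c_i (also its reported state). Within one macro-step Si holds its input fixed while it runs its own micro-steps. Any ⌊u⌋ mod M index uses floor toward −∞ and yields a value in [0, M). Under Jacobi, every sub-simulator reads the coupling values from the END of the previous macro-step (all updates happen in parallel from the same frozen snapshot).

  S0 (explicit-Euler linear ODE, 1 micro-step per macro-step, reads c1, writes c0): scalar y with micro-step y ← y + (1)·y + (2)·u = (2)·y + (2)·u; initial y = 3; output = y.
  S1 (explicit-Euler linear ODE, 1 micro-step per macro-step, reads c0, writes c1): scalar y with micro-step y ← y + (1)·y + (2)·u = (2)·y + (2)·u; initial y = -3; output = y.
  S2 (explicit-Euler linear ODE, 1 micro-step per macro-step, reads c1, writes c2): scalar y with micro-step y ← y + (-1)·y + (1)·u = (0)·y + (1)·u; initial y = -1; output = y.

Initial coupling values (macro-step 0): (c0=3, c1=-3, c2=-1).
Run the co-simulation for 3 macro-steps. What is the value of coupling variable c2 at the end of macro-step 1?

macro 1: S0 reads c1=-3 → after 1×micro: 0; S1 reads c0=3 → after 1×micro: 0; S2 reads c1=-3 → after 1×micro: -3 ⇒ (c0=0, c1=0, c2=-3)
macro 2: S0 reads c1=0 → after 1×micro: 0; S1 reads c0=0 → after 1×micro: 0; S2 reads c1=0 → after 1×micro: 0 ⇒ (c0=0, c1=0, c2=0)
macro 3: S0 reads c1=0 → after 1×micro: 0; S1 reads c0=0 → after 1×micro: 0; S2 reads c1=0 → after 1×micro: 0 ⇒ (c0=0, c1=0, c2=0)

c2 at macro-step 1 = -3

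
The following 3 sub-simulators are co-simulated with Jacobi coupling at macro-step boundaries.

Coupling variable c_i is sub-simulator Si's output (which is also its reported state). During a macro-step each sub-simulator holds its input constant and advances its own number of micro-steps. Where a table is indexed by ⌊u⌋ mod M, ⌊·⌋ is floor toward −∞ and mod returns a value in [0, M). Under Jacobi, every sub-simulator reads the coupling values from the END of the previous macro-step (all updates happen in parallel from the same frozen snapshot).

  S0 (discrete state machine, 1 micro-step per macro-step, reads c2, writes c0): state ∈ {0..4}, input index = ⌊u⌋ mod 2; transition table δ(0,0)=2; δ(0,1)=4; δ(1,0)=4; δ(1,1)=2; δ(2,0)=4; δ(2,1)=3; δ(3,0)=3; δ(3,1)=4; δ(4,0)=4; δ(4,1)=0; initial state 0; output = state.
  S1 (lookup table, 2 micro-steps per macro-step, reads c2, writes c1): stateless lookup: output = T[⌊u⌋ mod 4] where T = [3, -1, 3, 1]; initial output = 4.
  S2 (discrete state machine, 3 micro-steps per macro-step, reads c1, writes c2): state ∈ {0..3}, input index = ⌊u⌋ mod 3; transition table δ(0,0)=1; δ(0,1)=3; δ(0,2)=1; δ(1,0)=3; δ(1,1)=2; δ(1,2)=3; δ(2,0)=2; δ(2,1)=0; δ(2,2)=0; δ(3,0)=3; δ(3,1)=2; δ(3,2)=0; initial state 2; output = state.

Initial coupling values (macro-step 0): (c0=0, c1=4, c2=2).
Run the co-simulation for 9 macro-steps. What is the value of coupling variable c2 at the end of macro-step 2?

c2 at macro-step 2 = 2

macro 1: S0 reads c2=2 → after 1×micro: 2; S1 reads c2=2 → after 2×micro: 3; S2 reads c1=4 → after 3×micro: 2 ⇒ (c0=2, c1=3, c2=2)
macro 2: S0 reads c2=2 → after 1×micro: 4; S1 reads c2=2 → after 2×micro: 3; S2 reads c1=3 → after 3×micro: 2 ⇒ (c0=4, c1=3, c2=2)
macro 3: S0 reads c2=2 → after 1×micro: 4; S1 reads c2=2 → after 2×micro: 3; S2 reads c1=3 → after 3×micro: 2 ⇒ (c0=4, c1=3, c2=2)
macro 4: S0 reads c2=2 → after 1×micro: 4; S1 reads c2=2 → after 2×micro: 3; S2 reads c1=3 → after 3×micro: 2 ⇒ (c0=4, c1=3, c2=2)
macro 5: S0 reads c2=2 → after 1×micro: 4; S1 reads c2=2 → after 2×micro: 3; S2 reads c1=3 → after 3×micro: 2 ⇒ (c0=4, c1=3, c2=2)
macro 6: S0 reads c2=2 → after 1×micro: 4; S1 reads c2=2 → after 2×micro: 3; S2 reads c1=3 → after 3×micro: 2 ⇒ (c0=4, c1=3, c2=2)
macro 7: S0 reads c2=2 → after 1×micro: 4; S1 reads c2=2 → after 2×micro: 3; S2 reads c1=3 → after 3×micro: 2 ⇒ (c0=4, c1=3, c2=2)
macro 8: S0 reads c2=2 → after 1×micro: 4; S1 reads c2=2 → after 2×micro: 3; S2 reads c1=3 → after 3×micro: 2 ⇒ (c0=4, c1=3, c2=2)
macro 9: S0 reads c2=2 → after 1×micro: 4; S1 reads c2=2 → after 2×micro: 3; S2 reads c1=3 → after 3×micro: 2 ⇒ (c0=4, c1=3, c2=2)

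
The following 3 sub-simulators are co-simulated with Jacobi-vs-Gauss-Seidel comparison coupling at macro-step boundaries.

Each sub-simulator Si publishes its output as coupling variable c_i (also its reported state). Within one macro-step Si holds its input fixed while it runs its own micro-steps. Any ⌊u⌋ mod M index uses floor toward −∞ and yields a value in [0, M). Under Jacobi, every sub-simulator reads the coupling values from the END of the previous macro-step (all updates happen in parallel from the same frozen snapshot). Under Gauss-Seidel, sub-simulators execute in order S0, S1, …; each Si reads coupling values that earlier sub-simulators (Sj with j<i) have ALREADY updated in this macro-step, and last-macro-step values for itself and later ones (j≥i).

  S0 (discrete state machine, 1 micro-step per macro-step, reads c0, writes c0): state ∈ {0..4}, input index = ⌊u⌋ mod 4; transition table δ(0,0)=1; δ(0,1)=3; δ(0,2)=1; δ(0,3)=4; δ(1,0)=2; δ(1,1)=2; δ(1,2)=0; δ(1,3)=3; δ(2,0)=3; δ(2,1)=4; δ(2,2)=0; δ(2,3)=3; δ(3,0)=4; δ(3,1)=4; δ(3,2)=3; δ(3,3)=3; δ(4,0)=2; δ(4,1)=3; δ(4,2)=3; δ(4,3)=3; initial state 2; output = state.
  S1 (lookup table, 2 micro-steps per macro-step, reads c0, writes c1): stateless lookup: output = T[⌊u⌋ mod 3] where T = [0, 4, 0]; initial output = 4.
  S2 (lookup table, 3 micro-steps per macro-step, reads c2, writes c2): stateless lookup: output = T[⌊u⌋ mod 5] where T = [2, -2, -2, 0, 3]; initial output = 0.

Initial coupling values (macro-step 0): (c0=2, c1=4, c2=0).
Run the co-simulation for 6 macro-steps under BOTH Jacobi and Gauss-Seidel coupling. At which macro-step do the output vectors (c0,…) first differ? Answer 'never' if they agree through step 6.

first divergence at macro-step: 2

[Jacobi] macro 1: S0 reads c0=2 → after 1×micro: 0; S1 reads c0=2 → after 2×micro: 0; S2 reads c2=0 → after 3×micro: 2 ⇒ (c0=0, c1=0, c2=2)
[Jacobi] macro 2: S0 reads c0=0 → after 1×micro: 1; S1 reads c0=0 → after 2×micro: 0; S2 reads c2=2 → after 3×micro: -2 ⇒ (c0=1, c1=0, c2=-2)
[Jacobi] macro 3: S0 reads c0=1 → after 1×micro: 2; S1 reads c0=1 → after 2×micro: 4; S2 reads c2=-2 → after 3×micro: 0 ⇒ (c0=2, c1=4, c2=0)
[Jacobi] macro 4: S0 reads c0=2 → after 1×micro: 0; S1 reads c0=2 → after 2×micro: 0; S2 reads c2=0 → after 3×micro: 2 ⇒ (c0=0, c1=0, c2=2)
[Jacobi] macro 5: S0 reads c0=0 → after 1×micro: 1; S1 reads c0=0 → after 2×micro: 0; S2 reads c2=2 → after 3×micro: -2 ⇒ (c0=1, c1=0, c2=-2)
[Jacobi] macro 6: S0 reads c0=1 → after 1×micro: 2; S1 reads c0=1 → after 2×micro: 4; S2 reads c2=-2 → after 3×micro: 0 ⇒ (c0=2, c1=4, c2=0)
[Gauss-Seidel] macro 1: S0 reads c0=2 → after 1×micro: 0; S1 reads c0=0 → after 2×micro: 0; S2 reads c2=0 → after 3×micro: 2 ⇒ (c0=0, c1=0, c2=2)
[Gauss-Seidel] macro 2: S0 reads c0=0 → after 1×micro: 1; S1 reads c0=1 → after 2×micro: 4; S2 reads c2=2 → after 3×micro: -2 ⇒ (c0=1, c1=4, c2=-2)
[Gauss-Seidel] macro 3: S0 reads c0=1 → after 1×micro: 2; S1 reads c0=2 → after 2×micro: 0; S2 reads c2=-2 → after 3×micro: 0 ⇒ (c0=2, c1=0, c2=0)
[Gauss-Seidel] macro 4: S0 reads c0=2 → after 1×micro: 0; S1 reads c0=0 → after 2×micro: 0; S2 reads c2=0 → after 3×micro: 2 ⇒ (c0=0, c1=0, c2=2)
[Gauss-Seidel] macro 5: S0 reads c0=0 → after 1×micro: 1; S1 reads c0=1 → after 2×micro: 4; S2 reads c2=2 → after 3×micro: -2 ⇒ (c0=1, c1=4, c2=-2)
[Gauss-Seidel] macro 6: S0 reads c0=1 → after 1×micro: 2; S1 reads c0=2 → after 2×micro: 0; S2 reads c2=-2 → after 3×micro: 0 ⇒ (c0=2, c1=0, c2=0)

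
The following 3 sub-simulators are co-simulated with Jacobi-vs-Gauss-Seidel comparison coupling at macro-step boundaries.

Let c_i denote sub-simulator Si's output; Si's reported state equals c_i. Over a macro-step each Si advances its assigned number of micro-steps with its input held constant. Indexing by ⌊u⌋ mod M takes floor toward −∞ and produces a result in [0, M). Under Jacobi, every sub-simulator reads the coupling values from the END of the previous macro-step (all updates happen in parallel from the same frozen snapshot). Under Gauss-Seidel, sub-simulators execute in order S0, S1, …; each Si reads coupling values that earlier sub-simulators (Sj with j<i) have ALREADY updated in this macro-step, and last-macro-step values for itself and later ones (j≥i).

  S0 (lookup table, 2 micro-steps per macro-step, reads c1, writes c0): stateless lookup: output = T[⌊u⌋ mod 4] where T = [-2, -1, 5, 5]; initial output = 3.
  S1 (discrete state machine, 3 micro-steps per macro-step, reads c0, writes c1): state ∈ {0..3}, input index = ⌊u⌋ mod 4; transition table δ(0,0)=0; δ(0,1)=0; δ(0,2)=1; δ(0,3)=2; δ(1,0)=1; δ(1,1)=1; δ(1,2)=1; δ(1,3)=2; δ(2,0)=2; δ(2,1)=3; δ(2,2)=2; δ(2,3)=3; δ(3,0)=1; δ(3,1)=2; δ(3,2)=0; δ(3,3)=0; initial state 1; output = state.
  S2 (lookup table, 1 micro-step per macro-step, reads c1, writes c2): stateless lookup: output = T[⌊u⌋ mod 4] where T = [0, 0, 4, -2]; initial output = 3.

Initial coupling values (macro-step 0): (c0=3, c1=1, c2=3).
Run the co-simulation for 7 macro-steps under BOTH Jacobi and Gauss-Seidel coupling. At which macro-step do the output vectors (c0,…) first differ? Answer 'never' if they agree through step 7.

[Jacobi] macro 1: S0 reads c1=1 → after 2×micro: -1; S1 reads c0=3 → after 3×micro: 0; S2 reads c1=1 → after 1×micro: 0 ⇒ (c0=-1, c1=0, c2=0)
[Jacobi] macro 2: S0 reads c1=0 → after 2×micro: -2; S1 reads c0=-1 → after 3×micro: 0; S2 reads c1=0 → after 1×micro: 0 ⇒ (c0=-2, c1=0, c2=0)
[Jacobi] macro 3: S0 reads c1=0 → after 2×micro: -2; S1 reads c0=-2 → after 3×micro: 1; S2 reads c1=0 → after 1×micro: 0 ⇒ (c0=-2, c1=1, c2=0)
[Jacobi] macro 4: S0 reads c1=1 → after 2×micro: -1; S1 reads c0=-2 → after 3×micro: 1; S2 reads c1=1 → after 1×micro: 0 ⇒ (c0=-1, c1=1, c2=0)
[Jacobi] macro 5: S0 reads c1=1 → after 2×micro: -1; S1 reads c0=-1 → after 3×micro: 0; S2 reads c1=1 → after 1×micro: 0 ⇒ (c0=-1, c1=0, c2=0)
[Jacobi] macro 6: S0 reads c1=0 → after 2×micro: -2; S1 reads c0=-1 → after 3×micro: 0; S2 reads c1=0 → after 1×micro: 0 ⇒ (c0=-2, c1=0, c2=0)
[Jacobi] macro 7: S0 reads c1=0 → after 2×micro: -2; S1 reads c0=-2 → after 3×micro: 1; S2 reads c1=0 → after 1×micro: 0 ⇒ (c0=-2, c1=1, c2=0)
[Gauss-Seidel] macro 1: S0 reads c1=1 → after 2×micro: -1; S1 reads c0=-1 → after 3×micro: 0; S2 reads c1=0 → after 1×micro: 0 ⇒ (c0=-1, c1=0, c2=0)
[Gauss-Seidel] macro 2: S0 reads c1=0 → after 2×micro: -2; S1 reads c0=-2 → after 3×micro: 1; S2 reads c1=1 → after 1×micro: 0 ⇒ (c0=-2, c1=1, c2=0)
[Gauss-Seidel] macro 3: S0 reads c1=1 → after 2×micro: -1; S1 reads c0=-1 → after 3×micro: 0; S2 reads c1=0 → after 1×micro: 0 ⇒ (c0=-1, c1=0, c2=0)
[Gauss-Seidel] macro 4: S0 reads c1=0 → after 2×micro: -2; S1 reads c0=-2 → after 3×micro: 1; S2 reads c1=1 → after 1×micro: 0 ⇒ (c0=-2, c1=1, c2=0)
[Gauss-Seidel] macro 5: S0 reads c1=1 → after 2×micro: -1; S1 reads c0=-1 → after 3×micro: 0; S2 reads c1=0 → after 1×micro: 0 ⇒ (c0=-1, c1=0, c2=0)
[Gauss-Seidel] macro 6: S0 reads c1=0 → after 2×micro: -2; S1 reads c0=-2 → after 3×micro: 1; S2 reads c1=1 → after 1×micro: 0 ⇒ (c0=-2, c1=1, c2=0)
[Gauss-Seidel] macro 7: S0 reads c1=1 → after 2×micro: -1; S1 reads c0=-1 → after 3×micro: 0; S2 reads c1=0 → after 1×micro: 0 ⇒ (c0=-1, c1=0, c2=0)

first divergence at macro-step: 2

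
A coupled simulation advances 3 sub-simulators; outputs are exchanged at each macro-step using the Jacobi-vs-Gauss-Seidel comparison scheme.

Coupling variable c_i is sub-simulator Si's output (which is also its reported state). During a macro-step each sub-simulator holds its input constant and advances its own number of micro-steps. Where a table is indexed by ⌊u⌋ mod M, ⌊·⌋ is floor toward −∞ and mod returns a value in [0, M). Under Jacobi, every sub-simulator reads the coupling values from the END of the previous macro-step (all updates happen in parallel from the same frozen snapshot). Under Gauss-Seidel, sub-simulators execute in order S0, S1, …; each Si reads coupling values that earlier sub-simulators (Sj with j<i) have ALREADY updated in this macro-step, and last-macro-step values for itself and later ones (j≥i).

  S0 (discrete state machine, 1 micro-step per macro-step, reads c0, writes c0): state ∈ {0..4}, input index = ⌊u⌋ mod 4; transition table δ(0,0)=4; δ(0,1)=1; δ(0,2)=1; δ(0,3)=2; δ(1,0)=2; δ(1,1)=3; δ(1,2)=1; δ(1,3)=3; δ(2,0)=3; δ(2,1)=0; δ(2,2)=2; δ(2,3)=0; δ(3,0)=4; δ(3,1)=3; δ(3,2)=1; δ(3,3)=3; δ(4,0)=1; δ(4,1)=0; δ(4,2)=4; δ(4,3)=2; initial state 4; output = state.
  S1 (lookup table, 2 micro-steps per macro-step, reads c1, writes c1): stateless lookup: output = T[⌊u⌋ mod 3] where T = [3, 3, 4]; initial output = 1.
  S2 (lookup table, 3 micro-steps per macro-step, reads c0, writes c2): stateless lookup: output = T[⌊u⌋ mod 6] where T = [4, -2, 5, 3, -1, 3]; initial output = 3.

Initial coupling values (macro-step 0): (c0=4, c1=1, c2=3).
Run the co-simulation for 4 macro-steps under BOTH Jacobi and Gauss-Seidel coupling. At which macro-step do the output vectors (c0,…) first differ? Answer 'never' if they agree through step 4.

first divergence at macro-step: 1

[Jacobi] macro 1: S0 reads c0=4 → after 1×micro: 1; S1 reads c1=1 → after 2×micro: 3; S2 reads c0=4 → after 3×micro: -1 ⇒ (c0=1, c1=3, c2=-1)
[Jacobi] macro 2: S0 reads c0=1 → after 1×micro: 3; S1 reads c1=3 → after 2×micro: 3; S2 reads c0=1 → after 3×micro: -2 ⇒ (c0=3, c1=3, c2=-2)
[Jacobi] macro 3: S0 reads c0=3 → after 1×micro: 3; S1 reads c1=3 → after 2×micro: 3; S2 reads c0=3 → after 3×micro: 3 ⇒ (c0=3, c1=3, c2=3)
[Jacobi] macro 4: S0 reads c0=3 → after 1×micro: 3; S1 reads c1=3 → after 2×micro: 3; S2 reads c0=3 → after 3×micro: 3 ⇒ (c0=3, c1=3, c2=3)
[Gauss-Seidel] macro 1: S0 reads c0=4 → after 1×micro: 1; S1 reads c1=1 → after 2×micro: 3; S2 reads c0=1 → after 3×micro: -2 ⇒ (c0=1, c1=3, c2=-2)
[Gauss-Seidel] macro 2: S0 reads c0=1 → after 1×micro: 3; S1 reads c1=3 → after 2×micro: 3; S2 reads c0=3 → after 3×micro: 3 ⇒ (c0=3, c1=3, c2=3)
[Gauss-Seidel] macro 3: S0 reads c0=3 → after 1×micro: 3; S1 reads c1=3 → after 2×micro: 3; S2 reads c0=3 → after 3×micro: 3 ⇒ (c0=3, c1=3, c2=3)
[Gauss-Seidel] macro 4: S0 reads c0=3 → after 1×micro: 3; S1 reads c1=3 → after 2×micro: 3; S2 reads c0=3 → after 3×micro: 3 ⇒ (c0=3, c1=3, c2=3)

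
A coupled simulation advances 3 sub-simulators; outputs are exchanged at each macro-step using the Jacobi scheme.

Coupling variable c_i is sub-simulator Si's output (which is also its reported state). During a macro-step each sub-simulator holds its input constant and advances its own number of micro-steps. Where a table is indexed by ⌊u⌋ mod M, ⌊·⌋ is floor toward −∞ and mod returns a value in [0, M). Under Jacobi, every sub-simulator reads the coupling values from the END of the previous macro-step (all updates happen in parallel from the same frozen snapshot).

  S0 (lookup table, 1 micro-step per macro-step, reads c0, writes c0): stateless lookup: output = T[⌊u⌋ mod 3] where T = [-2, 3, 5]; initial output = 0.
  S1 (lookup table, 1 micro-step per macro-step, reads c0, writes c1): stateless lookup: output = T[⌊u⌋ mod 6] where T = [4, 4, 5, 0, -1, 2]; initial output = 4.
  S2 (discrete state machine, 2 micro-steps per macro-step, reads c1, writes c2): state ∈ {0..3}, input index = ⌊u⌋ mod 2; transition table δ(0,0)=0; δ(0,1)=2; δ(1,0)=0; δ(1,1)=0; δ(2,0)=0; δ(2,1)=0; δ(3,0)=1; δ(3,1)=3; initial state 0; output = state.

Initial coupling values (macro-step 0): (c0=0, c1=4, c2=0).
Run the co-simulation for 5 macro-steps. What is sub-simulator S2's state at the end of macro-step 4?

S2 state at macro-step 4 = 0

macro 1: S0 reads c0=0 → after 1×micro: -2; S1 reads c0=0 → after 1×micro: 4; S2 reads c1=4 → after 2×micro: 0 ⇒ (c0=-2, c1=4, c2=0)
macro 2: S0 reads c0=-2 → after 1×micro: 3; S1 reads c0=-2 → after 1×micro: -1; S2 reads c1=4 → after 2×micro: 0 ⇒ (c0=3, c1=-1, c2=0)
macro 3: S0 reads c0=3 → after 1×micro: -2; S1 reads c0=3 → after 1×micro: 0; S2 reads c1=-1 → after 2×micro: 0 ⇒ (c0=-2, c1=0, c2=0)
macro 4: S0 reads c0=-2 → after 1×micro: 3; S1 reads c0=-2 → after 1×micro: -1; S2 reads c1=0 → after 2×micro: 0 ⇒ (c0=3, c1=-1, c2=0)
macro 5: S0 reads c0=3 → after 1×micro: -2; S1 reads c0=3 → after 1×micro: 0; S2 reads c1=-1 → after 2×micro: 0 ⇒ (c0=-2, c1=0, c2=0)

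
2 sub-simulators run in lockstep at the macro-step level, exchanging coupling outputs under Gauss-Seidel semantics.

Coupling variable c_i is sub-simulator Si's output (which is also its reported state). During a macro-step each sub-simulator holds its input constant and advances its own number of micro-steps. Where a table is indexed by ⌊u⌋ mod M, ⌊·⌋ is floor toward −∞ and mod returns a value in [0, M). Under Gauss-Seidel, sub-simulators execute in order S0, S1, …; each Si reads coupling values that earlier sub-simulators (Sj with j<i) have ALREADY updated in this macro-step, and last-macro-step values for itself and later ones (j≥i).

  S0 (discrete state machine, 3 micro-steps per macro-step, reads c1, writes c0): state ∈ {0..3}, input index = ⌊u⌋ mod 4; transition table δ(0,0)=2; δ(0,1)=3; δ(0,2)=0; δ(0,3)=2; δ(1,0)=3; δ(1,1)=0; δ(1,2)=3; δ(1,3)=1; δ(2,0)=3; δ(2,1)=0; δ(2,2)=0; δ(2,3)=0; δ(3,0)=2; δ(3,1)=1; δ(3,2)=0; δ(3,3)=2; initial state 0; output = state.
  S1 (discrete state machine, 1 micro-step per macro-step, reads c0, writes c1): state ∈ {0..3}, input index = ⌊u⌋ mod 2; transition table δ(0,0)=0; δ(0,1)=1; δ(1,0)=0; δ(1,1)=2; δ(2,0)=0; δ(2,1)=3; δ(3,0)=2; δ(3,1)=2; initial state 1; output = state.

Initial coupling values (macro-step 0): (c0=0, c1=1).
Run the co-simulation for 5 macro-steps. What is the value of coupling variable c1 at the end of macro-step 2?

c1 at macro-step 2 = 0

macro 1: S0 reads c1=1 → after 3×micro: 0; S1 reads c0=0 → after 1×micro: 0 ⇒ (c0=0, c1=0)
macro 2: S0 reads c1=0 → after 3×micro: 2; S1 reads c0=2 → after 1×micro: 0 ⇒ (c0=2, c1=0)
macro 3: S0 reads c1=0 → after 3×micro: 3; S1 reads c0=3 → after 1×micro: 1 ⇒ (c0=3, c1=1)
macro 4: S0 reads c1=1 → after 3×micro: 3; S1 reads c0=3 → after 1×micro: 2 ⇒ (c0=3, c1=2)
macro 5: S0 reads c1=2 → after 3×micro: 0; S1 reads c0=0 → after 1×micro: 0 ⇒ (c0=0, c1=0)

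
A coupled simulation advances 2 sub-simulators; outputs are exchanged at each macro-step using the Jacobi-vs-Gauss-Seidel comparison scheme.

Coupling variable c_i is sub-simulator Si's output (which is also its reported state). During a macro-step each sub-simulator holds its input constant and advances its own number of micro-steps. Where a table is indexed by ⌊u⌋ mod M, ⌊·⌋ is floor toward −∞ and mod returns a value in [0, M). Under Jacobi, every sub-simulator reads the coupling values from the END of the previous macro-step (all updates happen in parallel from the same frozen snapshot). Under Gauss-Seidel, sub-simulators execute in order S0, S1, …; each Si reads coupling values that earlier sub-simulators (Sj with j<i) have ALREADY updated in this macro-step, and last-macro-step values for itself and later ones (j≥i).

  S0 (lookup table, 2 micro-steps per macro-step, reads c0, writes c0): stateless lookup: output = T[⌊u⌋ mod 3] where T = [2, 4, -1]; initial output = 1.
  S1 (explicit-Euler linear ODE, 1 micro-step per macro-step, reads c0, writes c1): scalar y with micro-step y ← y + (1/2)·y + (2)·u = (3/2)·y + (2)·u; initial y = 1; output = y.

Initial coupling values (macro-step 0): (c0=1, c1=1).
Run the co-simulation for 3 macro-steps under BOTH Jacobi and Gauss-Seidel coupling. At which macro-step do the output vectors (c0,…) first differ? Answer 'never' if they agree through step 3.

first divergence at macro-step: 1

[Jacobi] macro 1: S0 reads c0=1 → after 2×micro: 4; S1 reads c0=1 → after 1×micro: 7/2 ⇒ (c0=4, c1=7/2)
[Jacobi] macro 2: S0 reads c0=4 → after 2×micro: 4; S1 reads c0=4 → after 1×micro: 53/4 ⇒ (c0=4, c1=53/4)
[Jacobi] macro 3: S0 reads c0=4 → after 2×micro: 4; S1 reads c0=4 → after 1×micro: 223/8 ⇒ (c0=4, c1=223/8)
[Gauss-Seidel] macro 1: S0 reads c0=1 → after 2×micro: 4; S1 reads c0=4 → after 1×micro: 19/2 ⇒ (c0=4, c1=19/2)
[Gauss-Seidel] macro 2: S0 reads c0=4 → after 2×micro: 4; S1 reads c0=4 → after 1×micro: 89/4 ⇒ (c0=4, c1=89/4)
[Gauss-Seidel] macro 3: S0 reads c0=4 → after 2×micro: 4; S1 reads c0=4 → after 1×micro: 331/8 ⇒ (c0=4, c1=331/8)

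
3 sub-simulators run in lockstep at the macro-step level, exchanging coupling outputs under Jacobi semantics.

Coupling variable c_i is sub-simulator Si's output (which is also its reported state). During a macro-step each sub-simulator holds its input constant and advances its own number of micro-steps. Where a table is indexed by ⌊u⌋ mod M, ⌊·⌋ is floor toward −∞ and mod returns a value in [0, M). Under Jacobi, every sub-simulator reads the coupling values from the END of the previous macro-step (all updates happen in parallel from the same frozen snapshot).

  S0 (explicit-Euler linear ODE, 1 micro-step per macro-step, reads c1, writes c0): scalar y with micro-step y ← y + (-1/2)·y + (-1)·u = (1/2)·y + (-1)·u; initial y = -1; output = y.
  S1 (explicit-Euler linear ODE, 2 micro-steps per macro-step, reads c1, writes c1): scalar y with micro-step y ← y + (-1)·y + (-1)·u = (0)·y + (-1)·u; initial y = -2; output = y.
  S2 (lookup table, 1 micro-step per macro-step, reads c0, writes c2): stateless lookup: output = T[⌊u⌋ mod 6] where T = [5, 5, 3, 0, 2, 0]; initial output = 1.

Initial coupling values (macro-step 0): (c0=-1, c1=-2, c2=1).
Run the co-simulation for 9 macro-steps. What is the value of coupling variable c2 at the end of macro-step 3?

c2 at macro-step 3 = 2

macro 1: S0 reads c1=-2 → after 1×micro: 3/2; S1 reads c1=-2 → after 2×micro: 2; S2 reads c0=-1 → after 1×micro: 0 ⇒ (c0=3/2, c1=2, c2=0)
macro 2: S0 reads c1=2 → after 1×micro: -5/4; S1 reads c1=2 → after 2×micro: -2; S2 reads c0=3/2 → after 1×micro: 5 ⇒ (c0=-5/4, c1=-2, c2=5)
macro 3: S0 reads c1=-2 → after 1×micro: 11/8; S1 reads c1=-2 → after 2×micro: 2; S2 reads c0=-5/4 → after 1×micro: 2 ⇒ (c0=11/8, c1=2, c2=2)
macro 4: S0 reads c1=2 → after 1×micro: -21/16; S1 reads c1=2 → after 2×micro: -2; S2 reads c0=11/8 → after 1×micro: 5 ⇒ (c0=-21/16, c1=-2, c2=5)
macro 5: S0 reads c1=-2 → after 1×micro: 43/32; S1 reads c1=-2 → after 2×micro: 2; S2 reads c0=-21/16 → after 1×micro: 2 ⇒ (c0=43/32, c1=2, c2=2)
macro 6: S0 reads c1=2 → after 1×micro: -85/64; S1 reads c1=2 → after 2×micro: -2; S2 reads c0=43/32 → after 1×micro: 5 ⇒ (c0=-85/64, c1=-2, c2=5)
macro 7: S0 reads c1=-2 → after 1×micro: 171/128; S1 reads c1=-2 → after 2×micro: 2; S2 reads c0=-85/64 → after 1×micro: 2 ⇒ (c0=171/128, c1=2, c2=2)
macro 8: S0 reads c1=2 → after 1×micro: -341/256; S1 reads c1=2 → after 2×micro: -2; S2 reads c0=171/128 → after 1×micro: 5 ⇒ (c0=-341/256, c1=-2, c2=5)
macro 9: S0 reads c1=-2 → after 1×micro: 683/512; S1 reads c1=-2 → after 2×micro: 2; S2 reads c0=-341/256 → after 1×micro: 2 ⇒ (c0=683/512, c1=2, c2=2)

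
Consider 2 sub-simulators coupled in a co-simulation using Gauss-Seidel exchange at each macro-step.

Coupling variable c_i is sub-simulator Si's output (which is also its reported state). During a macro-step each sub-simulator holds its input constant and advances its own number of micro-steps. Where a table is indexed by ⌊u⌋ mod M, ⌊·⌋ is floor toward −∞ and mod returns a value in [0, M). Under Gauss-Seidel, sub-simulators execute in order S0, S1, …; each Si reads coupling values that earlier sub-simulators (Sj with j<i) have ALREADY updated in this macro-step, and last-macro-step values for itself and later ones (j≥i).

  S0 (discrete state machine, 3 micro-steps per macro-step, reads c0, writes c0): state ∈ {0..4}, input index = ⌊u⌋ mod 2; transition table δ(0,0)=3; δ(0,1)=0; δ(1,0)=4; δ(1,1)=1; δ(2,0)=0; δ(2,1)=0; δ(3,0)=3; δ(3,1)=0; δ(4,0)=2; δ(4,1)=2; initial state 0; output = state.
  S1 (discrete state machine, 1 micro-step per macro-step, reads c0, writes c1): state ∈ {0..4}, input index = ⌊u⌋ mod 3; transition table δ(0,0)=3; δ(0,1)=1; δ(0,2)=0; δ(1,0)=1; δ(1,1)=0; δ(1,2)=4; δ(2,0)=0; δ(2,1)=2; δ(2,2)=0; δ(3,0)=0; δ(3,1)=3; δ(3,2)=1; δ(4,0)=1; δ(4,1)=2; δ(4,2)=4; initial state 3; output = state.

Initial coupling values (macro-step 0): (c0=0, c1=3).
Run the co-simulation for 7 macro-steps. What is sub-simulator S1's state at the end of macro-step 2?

macro 1: S0 reads c0=0 → after 3×micro: 3; S1 reads c0=3 → after 1×micro: 0 ⇒ (c0=3, c1=0)
macro 2: S0 reads c0=3 → after 3×micro: 0; S1 reads c0=0 → after 1×micro: 3 ⇒ (c0=0, c1=3)
macro 3: S0 reads c0=0 → after 3×micro: 3; S1 reads c0=3 → after 1×micro: 0 ⇒ (c0=3, c1=0)
macro 4: S0 reads c0=3 → after 3×micro: 0; S1 reads c0=0 → after 1×micro: 3 ⇒ (c0=0, c1=3)
macro 5: S0 reads c0=0 → after 3×micro: 3; S1 reads c0=3 → after 1×micro: 0 ⇒ (c0=3, c1=0)
macro 6: S0 reads c0=3 → after 3×micro: 0; S1 reads c0=0 → after 1×micro: 3 ⇒ (c0=0, c1=3)
macro 7: S0 reads c0=0 → after 3×micro: 3; S1 reads c0=3 → after 1×micro: 0 ⇒ (c0=3, c1=0)

S1 state at macro-step 2 = 3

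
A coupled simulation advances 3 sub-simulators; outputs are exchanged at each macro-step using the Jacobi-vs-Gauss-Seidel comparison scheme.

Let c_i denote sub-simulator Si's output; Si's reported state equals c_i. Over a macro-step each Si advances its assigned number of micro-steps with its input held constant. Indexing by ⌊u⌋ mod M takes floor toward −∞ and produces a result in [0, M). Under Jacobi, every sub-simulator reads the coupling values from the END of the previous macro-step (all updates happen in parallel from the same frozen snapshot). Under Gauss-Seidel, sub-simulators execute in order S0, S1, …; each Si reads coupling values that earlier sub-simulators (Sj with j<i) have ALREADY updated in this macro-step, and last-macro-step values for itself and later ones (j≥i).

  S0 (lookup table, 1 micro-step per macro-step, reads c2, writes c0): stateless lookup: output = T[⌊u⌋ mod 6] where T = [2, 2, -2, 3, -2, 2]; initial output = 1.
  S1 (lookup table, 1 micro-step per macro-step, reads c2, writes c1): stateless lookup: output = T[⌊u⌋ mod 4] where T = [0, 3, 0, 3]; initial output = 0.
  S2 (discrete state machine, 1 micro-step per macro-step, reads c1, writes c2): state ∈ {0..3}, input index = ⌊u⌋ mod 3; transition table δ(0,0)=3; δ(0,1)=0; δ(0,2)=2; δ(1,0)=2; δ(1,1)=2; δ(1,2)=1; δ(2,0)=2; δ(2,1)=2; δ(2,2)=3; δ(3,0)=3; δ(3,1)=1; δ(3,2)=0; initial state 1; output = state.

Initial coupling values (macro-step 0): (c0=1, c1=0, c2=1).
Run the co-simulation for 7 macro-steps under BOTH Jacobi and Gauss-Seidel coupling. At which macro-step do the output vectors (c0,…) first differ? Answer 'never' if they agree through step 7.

[Jacobi] macro 1: S0 reads c2=1 → after 1×micro: 2; S1 reads c2=1 → after 1×micro: 3; S2 reads c1=0 → after 1×micro: 2 ⇒ (c0=2, c1=3, c2=2)
[Jacobi] macro 2: S0 reads c2=2 → after 1×micro: -2; S1 reads c2=2 → after 1×micro: 0; S2 reads c1=3 → after 1×micro: 2 ⇒ (c0=-2, c1=0, c2=2)
[Jacobi] macro 3: S0 reads c2=2 → after 1×micro: -2; S1 reads c2=2 → after 1×micro: 0; S2 reads c1=0 → after 1×micro: 2 ⇒ (c0=-2, c1=0, c2=2)
[Jacobi] macro 4: S0 reads c2=2 → after 1×micro: -2; S1 reads c2=2 → after 1×micro: 0; S2 reads c1=0 → after 1×micro: 2 ⇒ (c0=-2, c1=0, c2=2)
[Jacobi] macro 5: S0 reads c2=2 → after 1×micro: -2; S1 reads c2=2 → after 1×micro: 0; S2 reads c1=0 → after 1×micro: 2 ⇒ (c0=-2, c1=0, c2=2)
[Jacobi] macro 6: S0 reads c2=2 → after 1×micro: -2; S1 reads c2=2 → after 1×micro: 0; S2 reads c1=0 → after 1×micro: 2 ⇒ (c0=-2, c1=0, c2=2)
[Jacobi] macro 7: S0 reads c2=2 → after 1×micro: -2; S1 reads c2=2 → after 1×micro: 0; S2 reads c1=0 → after 1×micro: 2 ⇒ (c0=-2, c1=0, c2=2)
[Gauss-Seidel] macro 1: S0 reads c2=1 → after 1×micro: 2; S1 reads c2=1 → after 1×micro: 3; S2 reads c1=3 → after 1×micro: 2 ⇒ (c0=2, c1=3, c2=2)
[Gauss-Seidel] macro 2: S0 reads c2=2 → after 1×micro: -2; S1 reads c2=2 → after 1×micro: 0; S2 reads c1=0 → after 1×micro: 2 ⇒ (c0=-2, c1=0, c2=2)
[Gauss-Seidel] macro 3: S0 reads c2=2 → after 1×micro: -2; S1 reads c2=2 → after 1×micro: 0; S2 reads c1=0 → after 1×micro: 2 ⇒ (c0=-2, c1=0, c2=2)
[Gauss-Seidel] macro 4: S0 reads c2=2 → after 1×micro: -2; S1 reads c2=2 → after 1×micro: 0; S2 reads c1=0 → after 1×micro: 2 ⇒ (c0=-2, c1=0, c2=2)
[Gauss-Seidel] macro 5: S0 reads c2=2 → after 1×micro: -2; S1 reads c2=2 → after 1×micro: 0; S2 reads c1=0 → after 1×micro: 2 ⇒ (c0=-2, c1=0, c2=2)
[Gauss-Seidel] macro 6: S0 reads c2=2 → after 1×micro: -2; S1 reads c2=2 → after 1×micro: 0; S2 reads c1=0 → after 1×micro: 2 ⇒ (c0=-2, c1=0, c2=2)
[Gauss-Seidel] macro 7: S0 reads c2=2 → after 1×micro: -2; S1 reads c2=2 → after 1×micro: 0; S2 reads c1=0 → after 1×micro: 2 ⇒ (c0=-2, c1=0, c2=2)

first divergence at macro-step: never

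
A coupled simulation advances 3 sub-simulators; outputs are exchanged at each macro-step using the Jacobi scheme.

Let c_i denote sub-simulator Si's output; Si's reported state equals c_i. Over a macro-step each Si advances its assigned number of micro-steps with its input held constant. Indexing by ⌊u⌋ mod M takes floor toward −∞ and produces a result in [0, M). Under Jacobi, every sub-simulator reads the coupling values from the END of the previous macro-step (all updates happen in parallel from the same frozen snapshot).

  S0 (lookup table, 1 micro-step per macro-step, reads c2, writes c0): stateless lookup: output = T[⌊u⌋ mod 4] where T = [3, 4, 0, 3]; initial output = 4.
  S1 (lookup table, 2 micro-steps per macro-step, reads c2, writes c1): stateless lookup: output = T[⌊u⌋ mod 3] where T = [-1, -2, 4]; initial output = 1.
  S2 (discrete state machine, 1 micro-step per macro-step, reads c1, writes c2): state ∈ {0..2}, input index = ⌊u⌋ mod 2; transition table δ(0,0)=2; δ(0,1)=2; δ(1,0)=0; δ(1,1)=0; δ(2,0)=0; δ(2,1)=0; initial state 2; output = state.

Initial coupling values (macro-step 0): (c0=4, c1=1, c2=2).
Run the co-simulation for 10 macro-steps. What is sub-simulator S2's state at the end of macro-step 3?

macro 1: S0 reads c2=2 → after 1×micro: 0; S1 reads c2=2 → after 2×micro: 4; S2 reads c1=1 → after 1×micro: 0 ⇒ (c0=0, c1=4, c2=0)
macro 2: S0 reads c2=0 → after 1×micro: 3; S1 reads c2=0 → after 2×micro: -1; S2 reads c1=4 → after 1×micro: 2 ⇒ (c0=3, c1=-1, c2=2)
macro 3: S0 reads c2=2 → after 1×micro: 0; S1 reads c2=2 → after 2×micro: 4; S2 reads c1=-1 → after 1×micro: 0 ⇒ (c0=0, c1=4, c2=0)
macro 4: S0 reads c2=0 → after 1×micro: 3; S1 reads c2=0 → after 2×micro: -1; S2 reads c1=4 → after 1×micro: 2 ⇒ (c0=3, c1=-1, c2=2)
macro 5: S0 reads c2=2 → after 1×micro: 0; S1 reads c2=2 → after 2×micro: 4; S2 reads c1=-1 → after 1×micro: 0 ⇒ (c0=0, c1=4, c2=0)
macro 6: S0 reads c2=0 → after 1×micro: 3; S1 reads c2=0 → after 2×micro: -1; S2 reads c1=4 → after 1×micro: 2 ⇒ (c0=3, c1=-1, c2=2)
macro 7: S0 reads c2=2 → after 1×micro: 0; S1 reads c2=2 → after 2×micro: 4; S2 reads c1=-1 → after 1×micro: 0 ⇒ (c0=0, c1=4, c2=0)
macro 8: S0 reads c2=0 → after 1×micro: 3; S1 reads c2=0 → after 2×micro: -1; S2 reads c1=4 → after 1×micro: 2 ⇒ (c0=3, c1=-1, c2=2)
macro 9: S0 reads c2=2 → after 1×micro: 0; S1 reads c2=2 → after 2×micro: 4; S2 reads c1=-1 → after 1×micro: 0 ⇒ (c0=0, c1=4, c2=0)
macro 10: S0 reads c2=0 → after 1×micro: 3; S1 reads c2=0 → after 2×micro: -1; S2 reads c1=4 → after 1×micro: 2 ⇒ (c0=3, c1=-1, c2=2)

S2 state at macro-step 3 = 0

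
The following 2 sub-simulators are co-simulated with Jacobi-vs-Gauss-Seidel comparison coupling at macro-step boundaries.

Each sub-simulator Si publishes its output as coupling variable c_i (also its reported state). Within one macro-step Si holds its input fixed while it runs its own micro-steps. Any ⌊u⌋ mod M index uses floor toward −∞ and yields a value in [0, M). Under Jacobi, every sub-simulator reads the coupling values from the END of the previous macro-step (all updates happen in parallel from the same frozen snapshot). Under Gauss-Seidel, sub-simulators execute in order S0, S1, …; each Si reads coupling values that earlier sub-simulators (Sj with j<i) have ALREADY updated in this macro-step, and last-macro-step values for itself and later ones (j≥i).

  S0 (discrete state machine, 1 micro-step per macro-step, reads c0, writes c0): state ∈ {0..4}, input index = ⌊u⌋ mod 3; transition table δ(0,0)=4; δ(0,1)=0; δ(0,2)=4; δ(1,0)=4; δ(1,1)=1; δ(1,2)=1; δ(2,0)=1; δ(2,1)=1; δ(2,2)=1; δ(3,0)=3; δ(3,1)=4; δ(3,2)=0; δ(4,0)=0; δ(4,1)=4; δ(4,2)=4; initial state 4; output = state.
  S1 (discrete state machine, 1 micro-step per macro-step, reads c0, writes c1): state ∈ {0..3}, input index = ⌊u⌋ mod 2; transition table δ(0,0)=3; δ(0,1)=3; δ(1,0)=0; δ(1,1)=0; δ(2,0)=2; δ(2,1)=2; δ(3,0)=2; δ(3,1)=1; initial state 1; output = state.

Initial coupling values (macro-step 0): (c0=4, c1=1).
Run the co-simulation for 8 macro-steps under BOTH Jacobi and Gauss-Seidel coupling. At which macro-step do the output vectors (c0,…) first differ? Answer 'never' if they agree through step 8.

first divergence at macro-step: never

[Jacobi] macro 1: S0 reads c0=4 → after 1×micro: 4; S1 reads c0=4 → after 1×micro: 0 ⇒ (c0=4, c1=0)
[Jacobi] macro 2: S0 reads c0=4 → after 1×micro: 4; S1 reads c0=4 → after 1×micro: 3 ⇒ (c0=4, c1=3)
[Jacobi] macro 3: S0 reads c0=4 → after 1×micro: 4; S1 reads c0=4 → after 1×micro: 2 ⇒ (c0=4, c1=2)
[Jacobi] macro 4: S0 reads c0=4 → after 1×micro: 4; S1 reads c0=4 → after 1×micro: 2 ⇒ (c0=4, c1=2)
[Jacobi] macro 5: S0 reads c0=4 → after 1×micro: 4; S1 reads c0=4 → after 1×micro: 2 ⇒ (c0=4, c1=2)
[Jacobi] macro 6: S0 reads c0=4 → after 1×micro: 4; S1 reads c0=4 → after 1×micro: 2 ⇒ (c0=4, c1=2)
[Jacobi] macro 7: S0 reads c0=4 → after 1×micro: 4; S1 reads c0=4 → after 1×micro: 2 ⇒ (c0=4, c1=2)
[Jacobi] macro 8: S0 reads c0=4 → after 1×micro: 4; S1 reads c0=4 → after 1×micro: 2 ⇒ (c0=4, c1=2)
[Gauss-Seidel] macro 1: S0 reads c0=4 → after 1×micro: 4; S1 reads c0=4 → after 1×micro: 0 ⇒ (c0=4, c1=0)
[Gauss-Seidel] macro 2: S0 reads c0=4 → after 1×micro: 4; S1 reads c0=4 → after 1×micro: 3 ⇒ (c0=4, c1=3)
[Gauss-Seidel] macro 3: S0 reads c0=4 → after 1×micro: 4; S1 reads c0=4 → after 1×micro: 2 ⇒ (c0=4, c1=2)
[Gauss-Seidel] macro 4: S0 reads c0=4 → after 1×micro: 4; S1 reads c0=4 → after 1×micro: 2 ⇒ (c0=4, c1=2)
[Gauss-Seidel] macro 5: S0 reads c0=4 → after 1×micro: 4; S1 reads c0=4 → after 1×micro: 2 ⇒ (c0=4, c1=2)
[Gauss-Seidel] macro 6: S0 reads c0=4 → after 1×micro: 4; S1 reads c0=4 → after 1×micro: 2 ⇒ (c0=4, c1=2)
[Gauss-Seidel] macro 7: S0 reads c0=4 → after 1×micro: 4; S1 reads c0=4 → after 1×micro: 2 ⇒ (c0=4, c1=2)
[Gauss-Seidel] macro 8: S0 reads c0=4 → after 1×micro: 4; S1 reads c0=4 → after 1×micro: 2 ⇒ (c0=4, c1=2)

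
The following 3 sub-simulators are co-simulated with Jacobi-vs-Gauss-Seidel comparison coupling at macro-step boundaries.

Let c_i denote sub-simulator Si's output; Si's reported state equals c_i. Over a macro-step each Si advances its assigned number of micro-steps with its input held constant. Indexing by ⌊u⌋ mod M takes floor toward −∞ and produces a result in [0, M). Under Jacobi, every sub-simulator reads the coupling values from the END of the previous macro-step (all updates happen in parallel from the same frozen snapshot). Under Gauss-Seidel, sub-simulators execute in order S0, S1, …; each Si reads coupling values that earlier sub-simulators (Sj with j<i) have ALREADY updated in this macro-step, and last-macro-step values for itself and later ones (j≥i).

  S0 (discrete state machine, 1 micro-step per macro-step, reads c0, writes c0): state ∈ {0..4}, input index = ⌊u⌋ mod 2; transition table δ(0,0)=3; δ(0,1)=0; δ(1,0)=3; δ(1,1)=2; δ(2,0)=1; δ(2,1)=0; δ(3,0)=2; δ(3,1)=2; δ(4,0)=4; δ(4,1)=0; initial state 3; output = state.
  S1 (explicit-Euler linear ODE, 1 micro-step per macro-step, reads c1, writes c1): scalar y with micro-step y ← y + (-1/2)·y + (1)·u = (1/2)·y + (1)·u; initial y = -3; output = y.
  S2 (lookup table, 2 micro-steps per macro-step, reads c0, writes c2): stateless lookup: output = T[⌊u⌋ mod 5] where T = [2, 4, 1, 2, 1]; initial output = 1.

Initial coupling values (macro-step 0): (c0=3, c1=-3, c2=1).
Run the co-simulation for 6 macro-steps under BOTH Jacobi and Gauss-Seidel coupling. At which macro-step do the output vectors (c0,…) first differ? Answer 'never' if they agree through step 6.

first divergence at macro-step: 1

[Jacobi] macro 1: S0 reads c0=3 → after 1×micro: 2; S1 reads c1=-3 → after 1×micro: -9/2; S2 reads c0=3 → after 2×micro: 2 ⇒ (c0=2, c1=-9/2, c2=2)
[Jacobi] macro 2: S0 reads c0=2 → after 1×micro: 1; S1 reads c1=-9/2 → after 1×micro: -27/4; S2 reads c0=2 → after 2×micro: 1 ⇒ (c0=1, c1=-27/4, c2=1)
[Jacobi] macro 3: S0 reads c0=1 → after 1×micro: 2; S1 reads c1=-27/4 → after 1×micro: -81/8; S2 reads c0=1 → after 2×micro: 4 ⇒ (c0=2, c1=-81/8, c2=4)
[Jacobi] macro 4: S0 reads c0=2 → after 1×micro: 1; S1 reads c1=-81/8 → after 1×micro: -243/16; S2 reads c0=2 → after 2×micro: 1 ⇒ (c0=1, c1=-243/16, c2=1)
[Jacobi] macro 5: S0 reads c0=1 → after 1×micro: 2; S1 reads c1=-243/16 → after 1×micro: -729/32; S2 reads c0=1 → after 2×micro: 4 ⇒ (c0=2, c1=-729/32, c2=4)
[Jacobi] macro 6: S0 reads c0=2 → after 1×micro: 1; S1 reads c1=-729/32 → after 1×micro: -2187/64; S2 reads c0=2 → after 2×micro: 1 ⇒ (c0=1, c1=-2187/64, c2=1)
[Gauss-Seidel] macro 1: S0 reads c0=3 → after 1×micro: 2; S1 reads c1=-3 → after 1×micro: -9/2; S2 reads c0=2 → after 2×micro: 1 ⇒ (c0=2, c1=-9/2, c2=1)
[Gauss-Seidel] macro 2: S0 reads c0=2 → after 1×micro: 1; S1 reads c1=-9/2 → after 1×micro: -27/4; S2 reads c0=1 → after 2×micro: 4 ⇒ (c0=1, c1=-27/4, c2=4)
[Gauss-Seidel] macro 3: S0 reads c0=1 → after 1×micro: 2; S1 reads c1=-27/4 → after 1×micro: -81/8; S2 reads c0=2 → after 2×micro: 1 ⇒ (c0=2, c1=-81/8, c2=1)
[Gauss-Seidel] macro 4: S0 reads c0=2 → after 1×micro: 1; S1 reads c1=-81/8 → after 1×micro: -243/16; S2 reads c0=1 → after 2×micro: 4 ⇒ (c0=1, c1=-243/16, c2=4)
[Gauss-Seidel] macro 5: S0 reads c0=1 → after 1×micro: 2; S1 reads c1=-243/16 → after 1×micro: -729/32; S2 reads c0=2 → after 2×micro: 1 ⇒ (c0=2, c1=-729/32, c2=1)
[Gauss-Seidel] macro 6: S0 reads c0=2 → after 1×micro: 1; S1 reads c1=-729/32 → after 1×micro: -2187/64; S2 reads c0=1 → after 2×micro: 4 ⇒ (c0=1, c1=-2187/64, c2=4)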